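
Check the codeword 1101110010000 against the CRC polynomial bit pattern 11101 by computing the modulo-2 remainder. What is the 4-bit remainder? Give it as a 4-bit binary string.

0000

Modulo-2 division of 1101110010000 by 11101:
  pos 0: 11011 XOR 11101 = 00110
  pos 2: 11010 XOR 11101 = 00111
  pos 4: 11101 XOR 11101 = 00000
Remainder = 0000 (zero — the frame passes the CRC check).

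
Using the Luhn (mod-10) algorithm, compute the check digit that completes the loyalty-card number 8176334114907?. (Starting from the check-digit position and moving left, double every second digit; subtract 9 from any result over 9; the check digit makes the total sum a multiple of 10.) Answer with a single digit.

3

Partial digits right→left: 7 0 9 4 1 1 4 3 3 6 7 1 8
Double every second digit counting from the check-digit position (so the 1st, 3rd, 5th, ... of the partial from the right).
  doubled (with −9 where >9): 5 9 2 8 6 5 7 → sum 42
  kept as-is: 0 4 1 3 6 1 → sum 15
Total = 42 + 15 = 57.
Check digit = (10 − (57 mod 10)) mod 10 = 3.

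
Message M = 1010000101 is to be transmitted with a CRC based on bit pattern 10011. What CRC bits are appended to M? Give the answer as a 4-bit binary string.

1100

Append 4 zeros: 10100001010000. Divide by 10011 (XOR where the leading bit is 1):
  pos 0: 10100 XOR 10011 = 00111
  pos 2: 11100 XOR 10011 = 01111
  pos 3: 11111 XOR 10011 = 01100
  pos 4: 11000 XOR 10011 = 01011
  pos 5: 10111 XOR 10011 = 00100
  pos 7: 10000 XOR 10011 = 00011
Remainder (last 4 bits) = 1100. This is the CRC / FCS.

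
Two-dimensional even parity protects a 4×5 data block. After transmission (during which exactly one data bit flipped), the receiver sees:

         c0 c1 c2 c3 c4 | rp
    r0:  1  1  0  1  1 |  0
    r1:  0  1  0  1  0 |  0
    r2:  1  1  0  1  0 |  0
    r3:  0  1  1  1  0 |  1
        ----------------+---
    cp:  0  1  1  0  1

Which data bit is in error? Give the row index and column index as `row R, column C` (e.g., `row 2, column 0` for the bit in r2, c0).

row 2, column 1

Recompute each row's even parity and compare to rp:
  r0: data parity 0, sent rp 0 → ok
  r1: data parity 0, sent rp 0 → ok
  r2: data parity 1, sent rp 0 → mismatch
  r3: data parity 1, sent rp 1 → ok
Recompute each column's even parity and compare to cp:
  c0: data parity 0, sent cp 0 → ok
  c1: data parity 0, sent cp 1 → mismatch
  c2: data parity 1, sent cp 1 → ok
  c3: data parity 0, sent cp 0 → ok
  c4: data parity 1, sent cp 1 → ok
Exactly one row (r2) and one column (c1) fail → the flipped bit is at their intersection.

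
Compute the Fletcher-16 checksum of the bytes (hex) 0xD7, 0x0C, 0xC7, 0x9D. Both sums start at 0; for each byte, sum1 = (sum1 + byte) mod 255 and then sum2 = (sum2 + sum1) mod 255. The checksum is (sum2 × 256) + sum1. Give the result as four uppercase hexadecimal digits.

B049

Running sums (mod 255):
  after byte 0 (0xD7): sum1=215, sum2=215
  after byte 1 (0x0C): sum1=227, sum2=187
  after byte 2 (0xC7): sum1=171, sum2=103
  after byte 3 (0x9D): sum1=73, sum2=176
Checksum = sum2·256 + sum1 = 176·256 + 73 = 45129 = 0xB049.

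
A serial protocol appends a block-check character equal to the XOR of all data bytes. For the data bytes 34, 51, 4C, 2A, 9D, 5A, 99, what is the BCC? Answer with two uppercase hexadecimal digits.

XOR the bytes together:
  start with 0x34
  0x34 ⊕ 0x51 = 0x65
  0x65 ⊕ 0x4C = 0x29
  0x29 ⊕ 0x2A = 0x03
  0x03 ⊕ 0x9D = 0x9E
  0x9E ⊕ 0x5A = 0xC4
  0xC4 ⊕ 0x99 = 0x5D

5D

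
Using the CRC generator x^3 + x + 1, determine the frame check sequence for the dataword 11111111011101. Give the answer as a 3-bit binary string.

Append 3 zeros: 11111111011101000. Divide by 1011 (XOR where the leading bit is 1):
  pos 0: 1111 XOR 1011 = 0100
  pos 1: 1001 XOR 1011 = 0010
  pos 3: 1011 XOR 1011 = 0000
  pos 7: 1011 XOR 1011 = 0000
  pos 11: 1010 XOR 1011 = 0001
Remainder (last 3 bits) = 100. This is the CRC / FCS.

100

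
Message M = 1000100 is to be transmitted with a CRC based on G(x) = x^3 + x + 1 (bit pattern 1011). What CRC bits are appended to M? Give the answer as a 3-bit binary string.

011

Append 3 zeros: 1000100000. Divide by 1011 (XOR where the leading bit is 1):
  pos 0: 1000 XOR 1011 = 0011
  pos 2: 1110 XOR 1011 = 0101
  pos 3: 1010 XOR 1011 = 0001
  pos 6: 1000 XOR 1011 = 0011
Remainder (last 3 bits) = 011. This is the CRC / FCS.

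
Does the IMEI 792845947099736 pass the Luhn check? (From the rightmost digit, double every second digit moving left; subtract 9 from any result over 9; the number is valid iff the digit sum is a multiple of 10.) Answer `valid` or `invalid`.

From the right, keep odd positions and double even positions (subtract 9 from any doubled value over 9):
  doubled (positions 2,4,...): 6 9 0 8 1 7 9 → sum 40
  kept (positions 1,3,...): 6 7 9 7 9 4 2 7 → sum 51
Total = 91.
91 mod 10 = 1, so the number is invalid.

invalid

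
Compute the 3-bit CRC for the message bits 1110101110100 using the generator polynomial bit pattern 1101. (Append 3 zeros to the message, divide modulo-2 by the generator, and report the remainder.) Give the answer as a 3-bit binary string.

Append 3 zeros: 1110101110100000. Divide by 1101 (XOR where the leading bit is 1):
  pos 0: 1110 XOR 1101 = 0011
  pos 2: 1110 XOR 1101 = 0011
  pos 4: 1111 XOR 1101 = 0010
  pos 6: 1010 XOR 1101 = 0111
  pos 7: 1111 XOR 1101 = 0010
  pos 9: 1000 XOR 1101 = 0101
  pos 10: 1010 XOR 1101 = 0111
  pos 11: 1110 XOR 1101 = 0011
Remainder (last 3 bits) = 110. This is the CRC / FCS.

110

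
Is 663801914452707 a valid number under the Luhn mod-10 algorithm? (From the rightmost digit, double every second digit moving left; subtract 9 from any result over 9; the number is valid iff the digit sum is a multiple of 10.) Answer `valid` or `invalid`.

invalid

From the right, keep odd positions and double even positions (subtract 9 from any doubled value over 9):
  doubled (positions 2,4,...): 0 4 8 2 2 7 3 → sum 26
  kept (positions 1,3,...): 7 7 5 4 9 0 3 6 → sum 41
Total = 67.
67 mod 10 = 7, so the number is invalid.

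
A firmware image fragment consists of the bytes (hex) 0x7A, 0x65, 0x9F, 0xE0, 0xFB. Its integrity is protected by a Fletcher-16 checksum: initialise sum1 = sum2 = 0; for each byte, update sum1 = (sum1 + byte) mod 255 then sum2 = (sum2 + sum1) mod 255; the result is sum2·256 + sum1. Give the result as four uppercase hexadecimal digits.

Running sums (mod 255):
  after byte 0 (0x7A): sum1=122, sum2=122
  after byte 1 (0x65): sum1=223, sum2=90
  after byte 2 (0x9F): sum1=127, sum2=217
  after byte 3 (0xE0): sum1=96, sum2=58
  after byte 4 (0xFB): sum1=92, sum2=150
Checksum = sum2·256 + sum1 = 150·256 + 92 = 38492 = 0x965C.

965C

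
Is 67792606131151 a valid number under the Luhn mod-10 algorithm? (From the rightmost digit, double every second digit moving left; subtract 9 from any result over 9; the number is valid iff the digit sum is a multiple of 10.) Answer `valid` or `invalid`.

valid

From the right, keep odd positions and double even positions (subtract 9 from any doubled value over 9):
  doubled (positions 2,4,...): 1 2 2 0 4 5 3 → sum 17
  kept (positions 1,3,...): 1 1 3 6 6 9 7 → sum 33
Total = 50.
50 mod 10 = 0, so the number is valid.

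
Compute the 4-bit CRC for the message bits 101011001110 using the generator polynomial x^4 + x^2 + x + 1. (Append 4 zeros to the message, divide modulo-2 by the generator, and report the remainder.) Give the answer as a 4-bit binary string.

0010

Append 4 zeros: 1010110011100000. Divide by 10111 (XOR where the leading bit is 1):
  pos 0: 10101 XOR 10111 = 00010
  pos 3: 10100 XOR 10111 = 00011
  pos 6: 11111 XOR 10111 = 01000
  pos 7: 10000 XOR 10111 = 00111
  pos 9: 11100 XOR 10111 = 01011
  pos 10: 10110 XOR 10111 = 00001
Remainder (last 4 bits) = 0010. This is the CRC / FCS.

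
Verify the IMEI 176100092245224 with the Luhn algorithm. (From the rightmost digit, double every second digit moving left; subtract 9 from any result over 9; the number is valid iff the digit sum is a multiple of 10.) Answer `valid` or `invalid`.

invalid

From the right, keep odd positions and double even positions (subtract 9 from any doubled value over 9):
  doubled (positions 2,4,...): 4 1 4 9 0 2 5 → sum 25
  kept (positions 1,3,...): 4 2 4 2 0 0 6 1 → sum 19
Total = 44.
44 mod 10 = 4, so the number is invalid.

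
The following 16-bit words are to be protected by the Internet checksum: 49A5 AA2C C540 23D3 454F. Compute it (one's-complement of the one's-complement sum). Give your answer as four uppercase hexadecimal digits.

One's-complement addition (fold any carry out of bit 15 back into bit 0):
  0x49A5 + 0xAA2C = 0x0F3D1
  0xF3D1 + 0xC540 = 0x1B911 → wrap carry → 0xB912
  0xB912 + 0x23D3 = 0x0DCE5
  0xDCE5 + 0x454F = 0x12234 → wrap carry → 0x2235
One's-complement sum = 0x2235.
Checksum = ~0x2235 & 0xFFFF = 0xDDCA.

DDCA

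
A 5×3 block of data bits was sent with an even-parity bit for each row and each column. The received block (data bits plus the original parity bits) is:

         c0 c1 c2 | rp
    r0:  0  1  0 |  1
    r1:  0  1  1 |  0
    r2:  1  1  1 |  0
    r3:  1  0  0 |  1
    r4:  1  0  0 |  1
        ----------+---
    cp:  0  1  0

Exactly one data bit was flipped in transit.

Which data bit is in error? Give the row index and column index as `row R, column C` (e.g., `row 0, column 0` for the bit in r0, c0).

Recompute each row's even parity and compare to rp:
  r0: data parity 1, sent rp 1 → ok
  r1: data parity 0, sent rp 0 → ok
  r2: data parity 1, sent rp 0 → mismatch
  r3: data parity 1, sent rp 1 → ok
  r4: data parity 1, sent rp 1 → ok
Recompute each column's even parity and compare to cp:
  c0: data parity 1, sent cp 0 → mismatch
  c1: data parity 1, sent cp 1 → ok
  c2: data parity 0, sent cp 0 → ok
Exactly one row (r2) and one column (c0) fail → the flipped bit is at their intersection.

row 2, column 0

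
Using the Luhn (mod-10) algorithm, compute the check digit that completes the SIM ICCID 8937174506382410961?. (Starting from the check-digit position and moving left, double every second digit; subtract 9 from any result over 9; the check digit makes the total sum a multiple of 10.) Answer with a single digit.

2

Partial digits right→left: 1 6 9 0 1 4 2 8 3 6 0 5 4 7 1 7 3 9 8
Double every second digit counting from the check-digit position (so the 1st, 3rd, 5th, ... of the partial from the right).
  doubled (with −9 where >9): 2 9 2 4 6 0 8 2 6 7 → sum 46
  kept as-is: 6 0 4 8 6 5 7 7 9 → sum 52
Total = 46 + 52 = 98.
Check digit = (10 − (98 mod 10)) mod 10 = 2.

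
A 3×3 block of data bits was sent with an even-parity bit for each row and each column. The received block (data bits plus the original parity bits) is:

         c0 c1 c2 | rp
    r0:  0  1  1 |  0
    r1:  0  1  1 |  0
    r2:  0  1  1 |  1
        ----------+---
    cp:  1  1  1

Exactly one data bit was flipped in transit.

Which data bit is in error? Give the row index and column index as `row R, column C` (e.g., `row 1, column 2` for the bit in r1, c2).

row 2, column 0

Recompute each row's even parity and compare to rp:
  r0: data parity 0, sent rp 0 → ok
  r1: data parity 0, sent rp 0 → ok
  r2: data parity 0, sent rp 1 → mismatch
Recompute each column's even parity and compare to cp:
  c0: data parity 0, sent cp 1 → mismatch
  c1: data parity 1, sent cp 1 → ok
  c2: data parity 1, sent cp 1 → ok
Exactly one row (r2) and one column (c0) fail → the flipped bit is at their intersection.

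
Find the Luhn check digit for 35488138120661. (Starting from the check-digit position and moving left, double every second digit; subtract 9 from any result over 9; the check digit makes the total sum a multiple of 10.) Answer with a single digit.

9

Partial digits right→left: 1 6 6 0 2 1 8 3 1 8 8 4 5 3
Double every second digit counting from the check-digit position (so the 1st, 3rd, 5th, ... of the partial from the right).
  doubled (with −9 where >9): 2 3 4 7 2 7 1 → sum 26
  kept as-is: 6 0 1 3 8 4 3 → sum 25
Total = 26 + 25 = 51.
Check digit = (10 − (51 mod 10)) mod 10 = 9.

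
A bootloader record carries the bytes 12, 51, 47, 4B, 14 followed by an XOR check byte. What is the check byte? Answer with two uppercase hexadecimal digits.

5B

XOR the bytes together:
  start with 0x12
  0x12 ⊕ 0x51 = 0x43
  0x43 ⊕ 0x47 = 0x04
  0x04 ⊕ 0x4B = 0x4F
  0x4F ⊕ 0x14 = 0x5B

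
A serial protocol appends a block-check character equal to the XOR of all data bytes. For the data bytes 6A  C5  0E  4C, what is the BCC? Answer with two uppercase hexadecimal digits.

ED

XOR the bytes together:
  start with 0x6A
  0x6A ⊕ 0xC5 = 0xAF
  0xAF ⊕ 0x0E = 0xA1
  0xA1 ⊕ 0x4C = 0xED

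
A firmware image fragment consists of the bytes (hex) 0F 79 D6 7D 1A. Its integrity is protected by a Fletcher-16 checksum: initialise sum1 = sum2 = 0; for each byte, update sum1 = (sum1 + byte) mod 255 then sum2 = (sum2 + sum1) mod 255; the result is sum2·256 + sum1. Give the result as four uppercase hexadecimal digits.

CAF6

Running sums (mod 255):
  after byte 0 (0F): sum1=15, sum2=15
  after byte 1 (79): sum1=136, sum2=151
  after byte 2 (D6): sum1=95, sum2=246
  after byte 3 (7D): sum1=220, sum2=211
  after byte 4 (1A): sum1=246, sum2=202
Checksum = sum2·256 + sum1 = 202·256 + 246 = 51958 = 0xCAF6.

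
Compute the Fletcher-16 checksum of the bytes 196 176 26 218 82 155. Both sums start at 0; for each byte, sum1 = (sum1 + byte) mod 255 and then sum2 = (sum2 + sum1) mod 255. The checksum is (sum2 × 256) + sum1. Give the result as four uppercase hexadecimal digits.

4958

Running sums (mod 255):
  after byte 0 (196): sum1=196, sum2=196
  after byte 1 (176): sum1=117, sum2=58
  after byte 2 (26): sum1=143, sum2=201
  after byte 3 (218): sum1=106, sum2=52
  after byte 4 (82): sum1=188, sum2=240
  after byte 5 (155): sum1=88, sum2=73
Checksum = sum2·256 + sum1 = 73·256 + 88 = 18776 = 0x4958.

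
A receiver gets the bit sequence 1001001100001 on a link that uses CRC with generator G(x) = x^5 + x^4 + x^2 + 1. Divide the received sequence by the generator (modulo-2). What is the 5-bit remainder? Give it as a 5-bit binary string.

Modulo-2 division of 1001001100001 by 110101:
  pos 0: 100100 XOR 110101 = 010001
  pos 1: 100011 XOR 110101 = 010110
  pos 2: 101101 XOR 110101 = 011000
  pos 3: 110000 XOR 110101 = 000101
  pos 6: 101000 XOR 110101 = 011101
  pos 7: 111011 XOR 110101 = 001110
Remainder = 01110 (nonzero — an error is detected).

01110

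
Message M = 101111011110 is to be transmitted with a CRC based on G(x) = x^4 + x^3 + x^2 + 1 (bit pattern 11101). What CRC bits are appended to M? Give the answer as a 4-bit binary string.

Append 4 zeros: 1011110111100000. Divide by 11101 (XOR where the leading bit is 1):
  pos 0: 10111 XOR 11101 = 01010
  pos 1: 10101 XOR 11101 = 01000
  pos 2: 10000 XOR 11101 = 01101
  pos 3: 11011 XOR 11101 = 00110
  pos 5: 11011 XOR 11101 = 00110
  pos 7: 11010 XOR 11101 = 00111
  pos 9: 11100 XOR 11101 = 00001
Remainder (last 4 bits) = 0100. This is the CRC / FCS.

0100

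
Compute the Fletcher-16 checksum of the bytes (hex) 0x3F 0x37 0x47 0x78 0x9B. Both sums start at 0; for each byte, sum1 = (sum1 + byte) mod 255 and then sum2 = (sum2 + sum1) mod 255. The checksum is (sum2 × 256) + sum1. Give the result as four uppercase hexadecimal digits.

Running sums (mod 255):
  after byte 0 (0x3F): sum1=63, sum2=63
  after byte 1 (0x37): sum1=118, sum2=181
  after byte 2 (0x47): sum1=189, sum2=115
  after byte 3 (0x78): sum1=54, sum2=169
  after byte 4 (0x9B): sum1=209, sum2=123
Checksum = sum2·256 + sum1 = 123·256 + 209 = 31697 = 0x7BD1.

7BD1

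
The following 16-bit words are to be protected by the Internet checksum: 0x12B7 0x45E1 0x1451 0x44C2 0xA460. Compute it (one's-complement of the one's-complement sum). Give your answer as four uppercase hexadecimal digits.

One's-complement addition (fold any carry out of bit 15 back into bit 0):
  0x12B7 + 0x45E1 = 0x05898
  0x5898 + 0x1451 = 0x06CE9
  0x6CE9 + 0x44C2 = 0x0B1AB
  0xB1AB + 0xA460 = 0x1560B → wrap carry → 0x560C
One's-complement sum = 0x560C.
Checksum = ~0x560C & 0xFFFF = 0xA9F3.

A9F3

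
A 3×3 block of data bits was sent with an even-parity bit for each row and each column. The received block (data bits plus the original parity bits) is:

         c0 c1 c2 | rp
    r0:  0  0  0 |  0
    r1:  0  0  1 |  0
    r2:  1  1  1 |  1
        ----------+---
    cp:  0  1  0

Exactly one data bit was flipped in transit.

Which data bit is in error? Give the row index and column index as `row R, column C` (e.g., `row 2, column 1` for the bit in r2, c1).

Recompute each row's even parity and compare to rp:
  r0: data parity 0, sent rp 0 → ok
  r1: data parity 1, sent rp 0 → mismatch
  r2: data parity 1, sent rp 1 → ok
Recompute each column's even parity and compare to cp:
  c0: data parity 1, sent cp 0 → mismatch
  c1: data parity 1, sent cp 1 → ok
  c2: data parity 0, sent cp 0 → ok
Exactly one row (r1) and one column (c0) fail → the flipped bit is at their intersection.

row 1, column 0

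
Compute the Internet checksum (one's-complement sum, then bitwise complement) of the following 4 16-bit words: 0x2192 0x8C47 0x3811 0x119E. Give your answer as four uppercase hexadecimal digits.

One's-complement addition (fold any carry out of bit 15 back into bit 0):
  0x2192 + 0x8C47 = 0x0ADD9
  0xADD9 + 0x3811 = 0x0E5EA
  0xE5EA + 0x119E = 0x0F788
One's-complement sum = 0xF788.
Checksum = ~0xF788 & 0xFFFF = 0x0877.

0877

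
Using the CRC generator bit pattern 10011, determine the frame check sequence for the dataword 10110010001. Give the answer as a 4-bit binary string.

1110

Append 4 zeros: 101100100010000. Divide by 10011 (XOR where the leading bit is 1):
  pos 0: 10110 XOR 10011 = 00101
  pos 2: 10101 XOR 10011 = 00110
  pos 4: 11000 XOR 10011 = 01011
  pos 5: 10110 XOR 10011 = 00101
  pos 7: 10110 XOR 10011 = 00101
  pos 9: 10100 XOR 10011 = 00111
Remainder (last 4 bits) = 1110. This is the CRC / FCS.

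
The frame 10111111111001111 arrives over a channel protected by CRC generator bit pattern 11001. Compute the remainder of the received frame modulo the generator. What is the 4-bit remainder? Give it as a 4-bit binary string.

Modulo-2 division of 10111111111001111 by 11001:
  pos 0: 10111 XOR 11001 = 01110
  pos 1: 11101 XOR 11001 = 00100
  pos 3: 10011 XOR 11001 = 01010
  pos 4: 10101 XOR 11001 = 01100
  pos 5: 11001 XOR 11001 = 00000
  pos 10: 10011 XOR 11001 = 01010
  pos 11: 10101 XOR 11001 = 01100
  pos 12: 11001 XOR 11001 = 00000
Remainder = 0000 (zero — the frame passes the CRC check).

0000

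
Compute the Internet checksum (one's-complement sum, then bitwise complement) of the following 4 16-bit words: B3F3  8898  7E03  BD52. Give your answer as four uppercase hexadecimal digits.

One's-complement addition (fold any carry out of bit 15 back into bit 0):
  0xB3F3 + 0x8898 = 0x13C8B → wrap carry → 0x3C8C
  0x3C8C + 0x7E03 = 0x0BA8F
  0xBA8F + 0xBD52 = 0x177E1 → wrap carry → 0x77E2
One's-complement sum = 0x77E2.
Checksum = ~0x77E2 & 0xFFFF = 0x881D.

881D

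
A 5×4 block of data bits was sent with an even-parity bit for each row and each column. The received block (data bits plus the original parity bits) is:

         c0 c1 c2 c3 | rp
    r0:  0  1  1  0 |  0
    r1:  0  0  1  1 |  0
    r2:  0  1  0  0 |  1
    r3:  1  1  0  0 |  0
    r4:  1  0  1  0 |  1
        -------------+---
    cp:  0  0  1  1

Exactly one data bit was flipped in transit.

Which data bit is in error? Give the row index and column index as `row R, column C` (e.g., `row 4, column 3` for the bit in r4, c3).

row 4, column 1

Recompute each row's even parity and compare to rp:
  r0: data parity 0, sent rp 0 → ok
  r1: data parity 0, sent rp 0 → ok
  r2: data parity 1, sent rp 1 → ok
  r3: data parity 0, sent rp 0 → ok
  r4: data parity 0, sent rp 1 → mismatch
Recompute each column's even parity and compare to cp:
  c0: data parity 0, sent cp 0 → ok
  c1: data parity 1, sent cp 0 → mismatch
  c2: data parity 1, sent cp 1 → ok
  c3: data parity 1, sent cp 1 → ok
Exactly one row (r4) and one column (c1) fail → the flipped bit is at their intersection.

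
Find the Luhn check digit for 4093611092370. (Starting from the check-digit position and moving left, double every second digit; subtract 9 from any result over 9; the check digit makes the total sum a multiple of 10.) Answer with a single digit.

Partial digits right→left: 0 7 3 2 9 0 1 1 6 3 9 0 4
Double every second digit counting from the check-digit position (so the 1st, 3rd, 5th, ... of the partial from the right).
  doubled (with −9 where >9): 0 6 9 2 3 9 8 → sum 37
  kept as-is: 7 2 0 1 3 0 → sum 13
Total = 37 + 13 = 50.
Check digit = (10 − (50 mod 10)) mod 10 = 0.

0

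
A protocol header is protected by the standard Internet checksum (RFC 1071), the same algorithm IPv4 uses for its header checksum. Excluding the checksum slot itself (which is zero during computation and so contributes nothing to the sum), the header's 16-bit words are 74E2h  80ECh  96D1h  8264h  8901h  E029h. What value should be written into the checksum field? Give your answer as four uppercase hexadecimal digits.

One's-complement addition (fold any carry out of bit 15 back into bit 0):
  0x74E2 + 0x80EC = 0x0F5CE
  0xF5CE + 0x96D1 = 0x18C9F → wrap carry → 0x8CA0
  0x8CA0 + 0x8264 = 0x10F04 → wrap carry → 0x0F05
  0x0F05 + 0x8901 = 0x09806
  0x9806 + 0xE029 = 0x1782F → wrap carry → 0x7830
One's-complement sum = 0x7830.
Checksum = ~0x7830 & 0xFFFF = 0x87CF.

87CF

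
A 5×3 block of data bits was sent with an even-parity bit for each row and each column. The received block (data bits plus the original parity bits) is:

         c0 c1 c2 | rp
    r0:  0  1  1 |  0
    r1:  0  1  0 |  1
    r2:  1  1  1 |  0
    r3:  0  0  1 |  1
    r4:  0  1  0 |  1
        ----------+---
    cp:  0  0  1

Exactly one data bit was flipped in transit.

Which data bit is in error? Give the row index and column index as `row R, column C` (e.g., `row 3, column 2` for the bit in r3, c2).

Recompute each row's even parity and compare to rp:
  r0: data parity 0, sent rp 0 → ok
  r1: data parity 1, sent rp 1 → ok
  r2: data parity 1, sent rp 0 → mismatch
  r3: data parity 1, sent rp 1 → ok
  r4: data parity 1, sent rp 1 → ok
Recompute each column's even parity and compare to cp:
  c0: data parity 1, sent cp 0 → mismatch
  c1: data parity 0, sent cp 0 → ok
  c2: data parity 1, sent cp 1 → ok
Exactly one row (r2) and one column (c0) fail → the flipped bit is at their intersection.

row 2, column 0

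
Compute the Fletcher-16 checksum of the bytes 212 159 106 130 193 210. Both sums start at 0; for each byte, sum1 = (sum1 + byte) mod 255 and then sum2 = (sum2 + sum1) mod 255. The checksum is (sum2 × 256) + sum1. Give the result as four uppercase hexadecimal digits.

Running sums (mod 255):
  after byte 0 (212): sum1=212, sum2=212
  after byte 1 (159): sum1=116, sum2=73
  after byte 2 (106): sum1=222, sum2=40
  after byte 3 (130): sum1=97, sum2=137
  after byte 4 (193): sum1=35, sum2=172
  after byte 5 (210): sum1=245, sum2=162
Checksum = sum2·256 + sum1 = 162·256 + 245 = 41717 = 0xA2F5.

A2F5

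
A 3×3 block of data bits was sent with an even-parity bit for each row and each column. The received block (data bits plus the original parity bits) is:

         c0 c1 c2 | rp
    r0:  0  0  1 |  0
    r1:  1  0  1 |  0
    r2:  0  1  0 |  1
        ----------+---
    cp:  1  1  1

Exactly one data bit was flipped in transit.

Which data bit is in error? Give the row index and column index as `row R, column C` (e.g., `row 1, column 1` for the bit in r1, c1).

row 0, column 2

Recompute each row's even parity and compare to rp:
  r0: data parity 1, sent rp 0 → mismatch
  r1: data parity 0, sent rp 0 → ok
  r2: data parity 1, sent rp 1 → ok
Recompute each column's even parity and compare to cp:
  c0: data parity 1, sent cp 1 → ok
  c1: data parity 1, sent cp 1 → ok
  c2: data parity 0, sent cp 1 → mismatch
Exactly one row (r0) and one column (c2) fail → the flipped bit is at their intersection.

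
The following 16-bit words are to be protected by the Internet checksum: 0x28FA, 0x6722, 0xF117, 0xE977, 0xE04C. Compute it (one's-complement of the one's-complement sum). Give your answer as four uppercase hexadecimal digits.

B506

One's-complement addition (fold any carry out of bit 15 back into bit 0):
  0x28FA + 0x6722 = 0x0901C
  0x901C + 0xF117 = 0x18133 → wrap carry → 0x8134
  0x8134 + 0xE977 = 0x16AAB → wrap carry → 0x6AAC
  0x6AAC + 0xE04C = 0x14AF8 → wrap carry → 0x4AF9
One's-complement sum = 0x4AF9.
Checksum = ~0x4AF9 & 0xFFFF = 0xB506.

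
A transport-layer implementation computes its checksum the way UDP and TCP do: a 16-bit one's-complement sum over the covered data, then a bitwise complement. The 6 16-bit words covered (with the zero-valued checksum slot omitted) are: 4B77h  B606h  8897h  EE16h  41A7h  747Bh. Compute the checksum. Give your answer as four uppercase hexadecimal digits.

One's-complement addition (fold any carry out of bit 15 back into bit 0):
  0x4B77 + 0xB606 = 0x1017D → wrap carry → 0x017E
  0x017E + 0x8897 = 0x08A15
  0x8A15 + 0xEE16 = 0x1782B → wrap carry → 0x782C
  0x782C + 0x41A7 = 0x0B9D3
  0xB9D3 + 0x747B = 0x12E4E → wrap carry → 0x2E4F
One's-complement sum = 0x2E4F.
Checksum = ~0x2E4F & 0xFFFF = 0xD1B0.

D1B0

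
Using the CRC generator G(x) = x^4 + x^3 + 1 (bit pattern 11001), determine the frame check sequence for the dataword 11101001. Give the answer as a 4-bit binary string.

1100

Append 4 zeros: 111010010000. Divide by 11001 (XOR where the leading bit is 1):
  pos 0: 11101 XOR 11001 = 00100
  pos 2: 10000 XOR 11001 = 01001
  pos 3: 10011 XOR 11001 = 01010
  pos 4: 10100 XOR 11001 = 01101
  pos 5: 11010 XOR 11001 = 00011
Remainder (last 4 bits) = 1100. This is the CRC / FCS.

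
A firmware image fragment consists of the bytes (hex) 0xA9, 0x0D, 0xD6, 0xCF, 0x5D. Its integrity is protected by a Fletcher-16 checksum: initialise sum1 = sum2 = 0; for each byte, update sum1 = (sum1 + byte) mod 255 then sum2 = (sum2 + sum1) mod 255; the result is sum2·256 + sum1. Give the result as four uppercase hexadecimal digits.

06BA

Running sums (mod 255):
  after byte 0 (0xA9): sum1=169, sum2=169
  after byte 1 (0x0D): sum1=182, sum2=96
  after byte 2 (0xD6): sum1=141, sum2=237
  after byte 3 (0xCF): sum1=93, sum2=75
  after byte 4 (0x5D): sum1=186, sum2=6
Checksum = sum2·256 + sum1 = 6·256 + 186 = 1722 = 0x06BA.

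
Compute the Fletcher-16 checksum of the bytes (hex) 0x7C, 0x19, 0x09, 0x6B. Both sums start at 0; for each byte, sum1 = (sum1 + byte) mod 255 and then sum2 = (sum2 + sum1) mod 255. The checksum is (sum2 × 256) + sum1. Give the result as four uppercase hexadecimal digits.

Running sums (mod 255):
  after byte 0 (0x7C): sum1=124, sum2=124
  after byte 1 (0x19): sum1=149, sum2=18
  after byte 2 (0x09): sum1=158, sum2=176
  after byte 3 (0x6B): sum1=10, sum2=186
Checksum = sum2·256 + sum1 = 186·256 + 10 = 47626 = 0xBA0A.

BA0A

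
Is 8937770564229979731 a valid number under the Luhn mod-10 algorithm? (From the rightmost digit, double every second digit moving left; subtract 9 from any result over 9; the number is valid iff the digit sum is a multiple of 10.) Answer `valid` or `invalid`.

From the right, keep odd positions and double even positions (subtract 9 from any doubled value over 9):
  doubled (positions 2,4,...): 6 9 9 4 8 1 5 5 9 → sum 56
  kept (positions 1,3,...): 1 7 7 9 2 6 0 7 3 8 → sum 50
Total = 106.
106 mod 10 = 6, so the number is invalid.

invalid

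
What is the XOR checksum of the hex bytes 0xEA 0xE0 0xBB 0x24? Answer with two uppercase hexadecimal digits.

XOR the bytes together:
  start with 0xEA
  0xEA ⊕ 0xE0 = 0x0A
  0x0A ⊕ 0xBB = 0xB1
  0xB1 ⊕ 0x24 = 0x95

95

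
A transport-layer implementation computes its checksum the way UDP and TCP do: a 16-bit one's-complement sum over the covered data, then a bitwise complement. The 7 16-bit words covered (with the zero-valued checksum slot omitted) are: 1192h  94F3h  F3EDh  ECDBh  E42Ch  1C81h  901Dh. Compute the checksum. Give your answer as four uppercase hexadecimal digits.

E7E4

One's-complement addition (fold any carry out of bit 15 back into bit 0):
  0x1192 + 0x94F3 = 0x0A685
  0xA685 + 0xF3ED = 0x19A72 → wrap carry → 0x9A73
  0x9A73 + 0xECDB = 0x1874E → wrap carry → 0x874F
  0x874F + 0xE42C = 0x16B7B → wrap carry → 0x6B7C
  0x6B7C + 0x1C81 = 0x087FD
  0x87FD + 0x901D = 0x1181A → wrap carry → 0x181B
One's-complement sum = 0x181B.
Checksum = ~0x181B & 0xFFFF = 0xE7E4.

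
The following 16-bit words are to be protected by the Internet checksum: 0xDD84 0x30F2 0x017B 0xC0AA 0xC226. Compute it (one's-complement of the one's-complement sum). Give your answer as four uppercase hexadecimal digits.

One's-complement addition (fold any carry out of bit 15 back into bit 0):
  0xDD84 + 0x30F2 = 0x10E76 → wrap carry → 0x0E77
  0x0E77 + 0x017B = 0x00FF2
  0x0FF2 + 0xC0AA = 0x0D09C
  0xD09C + 0xC226 = 0x192C2 → wrap carry → 0x92C3
One's-complement sum = 0x92C3.
Checksum = ~0x92C3 & 0xFFFF = 0x6D3C.

6D3C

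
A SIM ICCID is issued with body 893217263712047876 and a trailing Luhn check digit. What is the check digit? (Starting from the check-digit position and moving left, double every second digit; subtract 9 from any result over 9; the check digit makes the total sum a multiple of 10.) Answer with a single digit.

0

Partial digits right→left: 6 7 8 7 4 0 2 1 7 3 6 2 7 1 2 3 9 8
Double every second digit counting from the check-digit position (so the 1st, 3rd, 5th, ... of the partial from the right).
  doubled (with −9 where >9): 3 7 8 4 5 3 5 4 9 → sum 48
  kept as-is: 7 7 0 1 3 2 1 3 8 → sum 32
Total = 48 + 32 = 80.
Check digit = (10 − (80 mod 10)) mod 10 = 0.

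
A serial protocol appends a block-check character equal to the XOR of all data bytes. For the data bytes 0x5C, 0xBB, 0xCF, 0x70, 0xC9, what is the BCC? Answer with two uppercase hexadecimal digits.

XOR the bytes together:
  start with 0x5C
  0x5C ⊕ 0xBB = 0xE7
  0xE7 ⊕ 0xCF = 0x28
  0x28 ⊕ 0x70 = 0x58
  0x58 ⊕ 0xC9 = 0x91

91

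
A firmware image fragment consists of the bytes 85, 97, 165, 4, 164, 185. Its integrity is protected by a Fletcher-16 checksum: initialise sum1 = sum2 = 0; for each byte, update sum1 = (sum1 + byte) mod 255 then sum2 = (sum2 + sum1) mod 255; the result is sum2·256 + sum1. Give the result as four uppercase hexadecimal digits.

Running sums (mod 255):
  after byte 0 (85): sum1=85, sum2=85
  after byte 1 (97): sum1=182, sum2=12
  after byte 2 (165): sum1=92, sum2=104
  after byte 3 (4): sum1=96, sum2=200
  after byte 4 (164): sum1=5, sum2=205
  after byte 5 (185): sum1=190, sum2=140
Checksum = sum2·256 + sum1 = 140·256 + 190 = 36030 = 0x8CBE.

8CBE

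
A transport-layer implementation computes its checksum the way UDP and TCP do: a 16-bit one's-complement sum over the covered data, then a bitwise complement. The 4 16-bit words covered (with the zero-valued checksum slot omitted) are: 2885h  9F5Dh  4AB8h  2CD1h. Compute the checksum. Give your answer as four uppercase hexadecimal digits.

C093

One's-complement addition (fold any carry out of bit 15 back into bit 0):
  0x2885 + 0x9F5D = 0x0C7E2
  0xC7E2 + 0x4AB8 = 0x1129A → wrap carry → 0x129B
  0x129B + 0x2CD1 = 0x03F6C
One's-complement sum = 0x3F6C.
Checksum = ~0x3F6C & 0xFFFF = 0xC093.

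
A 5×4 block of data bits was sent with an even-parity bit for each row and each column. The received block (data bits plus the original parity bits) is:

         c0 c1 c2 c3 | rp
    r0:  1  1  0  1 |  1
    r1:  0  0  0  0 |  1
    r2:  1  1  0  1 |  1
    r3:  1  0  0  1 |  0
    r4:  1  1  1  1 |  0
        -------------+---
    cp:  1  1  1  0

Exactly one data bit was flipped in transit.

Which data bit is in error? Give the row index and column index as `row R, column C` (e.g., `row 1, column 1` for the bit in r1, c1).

row 1, column 0

Recompute each row's even parity and compare to rp:
  r0: data parity 1, sent rp 1 → ok
  r1: data parity 0, sent rp 1 → mismatch
  r2: data parity 1, sent rp 1 → ok
  r3: data parity 0, sent rp 0 → ok
  r4: data parity 0, sent rp 0 → ok
Recompute each column's even parity and compare to cp:
  c0: data parity 0, sent cp 1 → mismatch
  c1: data parity 1, sent cp 1 → ok
  c2: data parity 1, sent cp 1 → ok
  c3: data parity 0, sent cp 0 → ok
Exactly one row (r1) and one column (c0) fail → the flipped bit is at their intersection.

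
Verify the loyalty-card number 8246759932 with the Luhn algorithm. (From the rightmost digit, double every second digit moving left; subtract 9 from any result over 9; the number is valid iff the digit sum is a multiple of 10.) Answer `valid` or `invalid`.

invalid

From the right, keep odd positions and double even positions (subtract 9 from any doubled value over 9):
  doubled (positions 2,4,...): 6 9 5 8 7 → sum 35
  kept (positions 1,3,...): 2 9 5 6 2 → sum 24
Total = 59.
59 mod 10 = 9, so the number is invalid.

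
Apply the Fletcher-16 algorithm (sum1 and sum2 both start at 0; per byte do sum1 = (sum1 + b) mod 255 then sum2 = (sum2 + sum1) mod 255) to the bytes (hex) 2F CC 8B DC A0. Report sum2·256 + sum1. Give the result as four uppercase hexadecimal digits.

Running sums (mod 255):
  after byte 0 (2F): sum1=47, sum2=47
  after byte 1 (CC): sum1=251, sum2=43
  after byte 2 (8B): sum1=135, sum2=178
  after byte 3 (DC): sum1=100, sum2=23
  after byte 4 (A0): sum1=5, sum2=28
Checksum = sum2·256 + sum1 = 28·256 + 5 = 7173 = 0x1C05.

1C05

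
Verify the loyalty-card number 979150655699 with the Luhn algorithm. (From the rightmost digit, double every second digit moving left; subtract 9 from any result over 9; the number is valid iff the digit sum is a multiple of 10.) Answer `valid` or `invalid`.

From the right, keep odd positions and double even positions (subtract 9 from any doubled value over 9):
  doubled (positions 2,4,...): 9 1 3 1 9 9 → sum 32
  kept (positions 1,3,...): 9 6 5 0 1 7 → sum 28
Total = 60.
60 mod 10 = 0, so the number is valid.

valid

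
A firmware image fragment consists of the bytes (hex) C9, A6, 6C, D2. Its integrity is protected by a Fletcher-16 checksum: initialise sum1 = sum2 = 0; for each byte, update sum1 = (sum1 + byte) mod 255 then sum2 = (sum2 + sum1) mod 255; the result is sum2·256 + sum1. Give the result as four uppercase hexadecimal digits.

Running sums (mod 255):
  after byte 0 (C9): sum1=201, sum2=201
  after byte 1 (A6): sum1=112, sum2=58
  after byte 2 (6C): sum1=220, sum2=23
  after byte 3 (D2): sum1=175, sum2=198
Checksum = sum2·256 + sum1 = 198·256 + 175 = 50863 = 0xC6AF.

C6AF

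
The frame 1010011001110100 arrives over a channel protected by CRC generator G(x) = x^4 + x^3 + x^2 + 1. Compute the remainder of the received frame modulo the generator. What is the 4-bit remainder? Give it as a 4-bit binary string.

Modulo-2 division of 1010011001110100 by 11101:
  pos 0: 10100 XOR 11101 = 01001
  pos 1: 10011 XOR 11101 = 01110
  pos 2: 11101 XOR 11101 = 00000
  pos 9: 11101 XOR 11101 = 00000
Remainder = 0000 (zero — the frame passes the CRC check).

0000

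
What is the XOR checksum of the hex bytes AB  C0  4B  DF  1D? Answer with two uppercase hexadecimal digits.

E2

XOR the bytes together:
  start with 0xAB
  0xAB ⊕ 0xC0 = 0x6B
  0x6B ⊕ 0x4B = 0x20
  0x20 ⊕ 0xDF = 0xFF
  0xFF ⊕ 0x1D = 0xE2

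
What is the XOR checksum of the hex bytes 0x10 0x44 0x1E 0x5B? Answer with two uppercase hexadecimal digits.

XOR the bytes together:
  start with 0x10
  0x10 ⊕ 0x44 = 0x54
  0x54 ⊕ 0x1E = 0x4A
  0x4A ⊕ 0x5B = 0x11

11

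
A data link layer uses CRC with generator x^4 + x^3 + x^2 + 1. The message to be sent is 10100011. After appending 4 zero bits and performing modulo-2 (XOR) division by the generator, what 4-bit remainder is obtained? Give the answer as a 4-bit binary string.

0011

Append 4 zeros: 101000110000. Divide by 11101 (XOR where the leading bit is 1):
  pos 0: 10100 XOR 11101 = 01001
  pos 1: 10010 XOR 11101 = 01111
  pos 2: 11111 XOR 11101 = 00010
  pos 5: 10100 XOR 11101 = 01001
  pos 6: 10010 XOR 11101 = 01111
  pos 7: 11110 XOR 11101 = 00011
Remainder (last 4 bits) = 0011. This is the CRC / FCS.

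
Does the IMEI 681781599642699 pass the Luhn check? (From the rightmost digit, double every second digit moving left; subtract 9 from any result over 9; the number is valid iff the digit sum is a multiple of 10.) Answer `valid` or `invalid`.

From the right, keep odd positions and double even positions (subtract 9 from any doubled value over 9):
  doubled (positions 2,4,...): 9 4 3 9 2 5 7 → sum 39
  kept (positions 1,3,...): 9 6 4 9 5 8 1 6 → sum 48
Total = 87.
87 mod 10 = 7, so the number is invalid.

invalid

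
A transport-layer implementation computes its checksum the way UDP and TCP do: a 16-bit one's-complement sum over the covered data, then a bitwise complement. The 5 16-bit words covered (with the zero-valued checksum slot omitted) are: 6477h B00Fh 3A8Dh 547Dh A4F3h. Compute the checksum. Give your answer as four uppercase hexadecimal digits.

One's-complement addition (fold any carry out of bit 15 back into bit 0):
  0x6477 + 0xB00F = 0x11486 → wrap carry → 0x1487
  0x1487 + 0x3A8D = 0x04F14
  0x4F14 + 0x547D = 0x0A391
  0xA391 + 0xA4F3 = 0x14884 → wrap carry → 0x4885
One's-complement sum = 0x4885.
Checksum = ~0x4885 & 0xFFFF = 0xB77A.

B77A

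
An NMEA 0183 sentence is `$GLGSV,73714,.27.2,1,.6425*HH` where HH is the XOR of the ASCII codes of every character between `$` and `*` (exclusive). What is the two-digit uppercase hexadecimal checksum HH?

XOR the ASCII codes of the payload characters:
  'G' = 0x47 → acc = 0x47
  'L' = 0x4C → acc = 0x0B
  'G' = 0x47 → acc = 0x4C
  'S' = 0x53 → acc = 0x1F
  'V' = 0x56 → acc = 0x49
  ',' = 0x2C → acc = 0x65
  '7' = 0x37 → acc = 0x52
  '3' = 0x33 → acc = 0x61
  '7' = 0x37 → acc = 0x56
  '1' = 0x31 → acc = 0x67
  '4' = 0x34 → acc = 0x53
  ',' = 0x2C → acc = 0x7F
  '.' = 0x2E → acc = 0x51
  '2' = 0x32 → acc = 0x63
  '7' = 0x37 → acc = 0x54
  '.' = 0x2E → acc = 0x7A
  '2' = 0x32 → acc = 0x48
  ',' = 0x2C → acc = 0x64
  '1' = 0x31 → acc = 0x55
  ',' = 0x2C → acc = 0x79
  '.' = 0x2E → acc = 0x57
  '6' = 0x36 → acc = 0x61
  '4' = 0x34 → acc = 0x55
  '2' = 0x32 → acc = 0x67
  '5' = 0x35 → acc = 0x52
Checksum = 0x52.

52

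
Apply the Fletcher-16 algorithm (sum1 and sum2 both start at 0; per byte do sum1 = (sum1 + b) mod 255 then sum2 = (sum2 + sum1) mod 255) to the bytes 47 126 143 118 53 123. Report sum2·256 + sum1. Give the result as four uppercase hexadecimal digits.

Running sums (mod 255):
  after byte 0 (47): sum1=47, sum2=47
  after byte 1 (126): sum1=173, sum2=220
  after byte 2 (143): sum1=61, sum2=26
  after byte 3 (118): sum1=179, sum2=205
  after byte 4 (53): sum1=232, sum2=182
  after byte 5 (123): sum1=100, sum2=27
Checksum = sum2·256 + sum1 = 27·256 + 100 = 7012 = 0x1B64.

1B64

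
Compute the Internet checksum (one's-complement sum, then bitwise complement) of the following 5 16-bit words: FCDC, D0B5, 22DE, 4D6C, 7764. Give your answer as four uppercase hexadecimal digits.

One's-complement addition (fold any carry out of bit 15 back into bit 0):
  0xFCDC + 0xD0B5 = 0x1CD91 → wrap carry → 0xCD92
  0xCD92 + 0x22DE = 0x0F070
  0xF070 + 0x4D6C = 0x13DDC → wrap carry → 0x3DDD
  0x3DDD + 0x7764 = 0x0B541
One's-complement sum = 0xB541.
Checksum = ~0xB541 & 0xFFFF = 0x4ABE.

4ABE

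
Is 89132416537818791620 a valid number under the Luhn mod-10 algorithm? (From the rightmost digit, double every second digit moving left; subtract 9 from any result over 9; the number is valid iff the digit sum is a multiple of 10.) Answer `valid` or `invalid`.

valid

From the right, keep odd positions and double even positions (subtract 9 from any doubled value over 9):
  doubled (positions 2,4,...): 4 2 5 2 5 1 2 4 2 7 → sum 34
  kept (positions 1,3,...): 0 6 9 8 8 3 6 4 3 9 → sum 56
Total = 90.
90 mod 10 = 0, so the number is valid.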